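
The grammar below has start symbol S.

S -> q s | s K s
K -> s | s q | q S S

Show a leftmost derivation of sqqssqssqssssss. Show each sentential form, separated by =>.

S => sKs => sqSSs => sqqsSs => sqqssKss => sqqssqSSss => sqqssqsKsSss => sqqssqssqsSss => sqqssqssqssKsss => sqqssqssqssssss

S => sKs   [S -> s K s]
sKs => sqSSs   [K -> q S S]
sqSSs => sqqsSs   [S -> q s]
sqqsSs => sqqssKss   [S -> s K s]
sqqssKss => sqqssqSSss   [K -> q S S]
sqqssqSSss => sqqssqsKsSss   [S -> s K s]
sqqssqsKsSss => sqqssqssqsSss   [K -> s q]
sqqssqssqsSss => sqqssqssqssKsss   [S -> s K s]
sqqssqssqssKsss => sqqssqssqssssss   [K -> s]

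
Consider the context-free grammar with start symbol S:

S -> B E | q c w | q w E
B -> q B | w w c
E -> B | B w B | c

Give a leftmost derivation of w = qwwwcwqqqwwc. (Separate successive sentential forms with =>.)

S => qwE => qwBwB => qwwwcwB => qwwwcwqB => qwwwcwqqB => qwwwcwqqqB => qwwwcwqqqwwc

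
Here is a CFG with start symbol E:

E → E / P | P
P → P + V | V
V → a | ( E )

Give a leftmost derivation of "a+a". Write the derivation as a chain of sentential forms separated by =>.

E => P => P+V => V+V => a+V => a+a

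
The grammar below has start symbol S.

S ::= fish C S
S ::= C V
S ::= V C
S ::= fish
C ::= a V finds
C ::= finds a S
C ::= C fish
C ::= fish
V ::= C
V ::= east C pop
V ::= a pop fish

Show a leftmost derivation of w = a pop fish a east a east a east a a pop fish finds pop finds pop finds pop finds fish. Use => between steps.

S => V C => a pop fish C => a pop fish C fish => a pop fish a V finds fish => a pop fish a east C pop finds fish => a pop fish a east a V finds pop finds fish => a pop fish a east a east C pop finds pop finds fish => a pop fish a east a east a V finds pop finds pop finds fish => a pop fish a east a east a east C pop finds pop finds pop finds fish => a pop fish a east a east a east a V finds pop finds pop finds pop finds fish => a pop fish a east a east a east a a pop fish finds pop finds pop finds pop finds fish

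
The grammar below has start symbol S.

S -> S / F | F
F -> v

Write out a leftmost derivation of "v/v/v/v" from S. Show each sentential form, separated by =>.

S => S/F   [S -> S / F]
S/F => S/F/F   [S -> S / F]
S/F/F => S/F/F/F   [S -> S / F]
S/F/F/F => F/F/F/F   [S -> F]
F/F/F/F => v/F/F/F   [F -> v]
v/F/F/F => v/v/F/F   [F -> v]
v/v/F/F => v/v/v/F   [F -> v]
v/v/v/F => v/v/v/v   [F -> v]

S => S/F => S/F/F => S/F/F/F => F/F/F/F => v/F/F/F => v/v/F/F => v/v/v/F => v/v/v/v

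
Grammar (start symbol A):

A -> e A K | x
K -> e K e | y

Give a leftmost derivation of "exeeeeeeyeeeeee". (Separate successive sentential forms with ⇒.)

A ⇒ eAK   [A -> e A K]
eAK ⇒ exK   [A -> x]
exK ⇒ exeKe   [K -> e K e]
exeKe ⇒ exeeKee   [K -> e K e]
exeeKee ⇒ exeeeKeee   [K -> e K e]
exeeeKeee ⇒ exeeeeKeeee   [K -> e K e]
exeeeeKeeee ⇒ exeeeeeKeeeee   [K -> e K e]
exeeeeeKeeeee ⇒ exeeeeeeKeeeeee   [K -> e K e]
exeeeeeeKeeeeee ⇒ exeeeeeeyeeeeee   [K -> y]

A ⇒ eAK ⇒ exK ⇒ exeKe ⇒ exeeKee ⇒ exeeeKeee ⇒ exeeeeKeeee ⇒ exeeeeeKeeeee ⇒ exeeeeeeKeeeeee ⇒ exeeeeeeyeeeeee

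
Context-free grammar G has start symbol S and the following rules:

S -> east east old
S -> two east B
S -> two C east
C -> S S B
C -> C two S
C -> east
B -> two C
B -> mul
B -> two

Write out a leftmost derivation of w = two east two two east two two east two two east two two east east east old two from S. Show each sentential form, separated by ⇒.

S ⇒ two east B   [S -> two east B]
two east B ⇒ two east two C   [B -> two C]
two east two C ⇒ two east two S S B   [C -> S S B]
two east two S S B ⇒ two east two two east B S B   [S -> two east B]
two east two two east B S B ⇒ two east two two east two C S B   [B -> two C]
two east two two east two C S B ⇒ two east two two east two S S B S B   [C -> S S B]
two east two two east two S S B S B ⇒ two east two two east two two east B S B S B   [S -> two east B]
two east two two east two two east B S B S B ⇒ two east two two east two two east two S B S B   [B -> two]
two east two two east two two east two S B S B ⇒ two east two two east two two east two two east B B S B   [S -> two east B]
two east two two east two two east two two east B B S B ⇒ two east two two east two two east two two east two B S B   [B -> two]
two east two two east two two east two two east two B S B ⇒ two east two two east two two east two two east two two C S B   [B -> two C]
two east two two east two two east two two east two two C S B ⇒ two east two two east two two east two two east two two east S B   [C -> east]
two east two two east two two east two two east two two east S B ⇒ two east two two east two two east two two east two two east east east old B   [S -> east east old]
two east two two east two two east two two east two two east east east old B ⇒ two east two two east two two east two two east two two east east east old two   [B -> two]

S ⇒ two east B ⇒ two east two C ⇒ two east two S S B ⇒ two east two two east B S B ⇒ two east two two east two C S B ⇒ two east two two east two S S B S B ⇒ two east two two east two two east B S B S B ⇒ two east two two east two two east two S B S B ⇒ two east two two east two two east two two east B B S B ⇒ two east two two east two two east two two east two B S B ⇒ two east two two east two two east two two east two two C S B ⇒ two east two two east two two east two two east two two east S B ⇒ two east two two east two two east two two east two two east east east old B ⇒ two east two two east two two east two two east two two east east east old two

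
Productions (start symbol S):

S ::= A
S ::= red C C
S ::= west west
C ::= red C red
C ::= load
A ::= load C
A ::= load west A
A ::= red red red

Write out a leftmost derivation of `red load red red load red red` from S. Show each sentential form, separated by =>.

S => red C C   [S ::= red C C]
red C C => red load C   [C ::= load]
red load C => red load red C red   [C ::= red C red]
red load red C red => red load red red C red red   [C ::= red C red]
red load red red C red red => red load red red load red red   [C ::= load]

S => red C C => red load C => red load red C red => red load red red C red red => red load red red load red red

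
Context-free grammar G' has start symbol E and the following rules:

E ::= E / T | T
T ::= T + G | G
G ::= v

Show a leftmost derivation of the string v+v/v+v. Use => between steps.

E => E/T => T/T => T+G/T => G+G/T => v+G/T => v+v/T => v+v/T+G => v+v/G+G => v+v/v+G => v+v/v+v

E => E/T   [E ::= E / T]
E/T => T/T   [E ::= T]
T/T => T+G/T   [T ::= T + G]
T+G/T => G+G/T   [T ::= G]
G+G/T => v+G/T   [G ::= v]
v+G/T => v+v/T   [G ::= v]
v+v/T => v+v/T+G   [T ::= T + G]
v+v/T+G => v+v/G+G   [T ::= G]
v+v/G+G => v+v/v+G   [G ::= v]
v+v/v+G => v+v/v+v   [G ::= v]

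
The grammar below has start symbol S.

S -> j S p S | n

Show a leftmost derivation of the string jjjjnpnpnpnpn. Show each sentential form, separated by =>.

S => jSpS   [S -> j S p S]
jSpS => jjSpSpS   [S -> j S p S]
jjSpSpS => jjjSpSpSpS   [S -> j S p S]
jjjSpSpSpS => jjjjSpSpSpSpS   [S -> j S p S]
jjjjSpSpSpSpS => jjjjnpSpSpSpS   [S -> n]
jjjjnpSpSpSpS => jjjjnpnpSpSpS   [S -> n]
jjjjnpnpSpSpS => jjjjnpnpnpSpS   [S -> n]
jjjjnpnpnpSpS => jjjjnpnpnpnpS   [S -> n]
jjjjnpnpnpnpS => jjjjnpnpnpnpn   [S -> n]

S => jSpS => jjSpSpS => jjjSpSpSpS => jjjjSpSpSpSpS => jjjjnpSpSpSpS => jjjjnpnpSpSpS => jjjjnpnpnpSpS => jjjjnpnpnpnpS => jjjjnpnpnpnpn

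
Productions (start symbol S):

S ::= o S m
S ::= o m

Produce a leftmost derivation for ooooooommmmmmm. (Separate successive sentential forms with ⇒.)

S ⇒ oSm   [S ::= o S m]
oSm ⇒ ooSmm   [S ::= o S m]
ooSmm ⇒ oooSmmm   [S ::= o S m]
oooSmmm ⇒ ooooSmmmm   [S ::= o S m]
ooooSmmmm ⇒ oooooSmmmmm   [S ::= o S m]
oooooSmmmmm ⇒ ooooooSmmmmmm   [S ::= o S m]
ooooooSmmmmmm ⇒ ooooooommmmmmm   [S ::= o m]

S⇒oSm⇒ooSmm⇒oooSmmm⇒ooooSmmmm⇒oooooSmmmmm⇒ooooooSmmmmmm⇒ooooooommmmmmm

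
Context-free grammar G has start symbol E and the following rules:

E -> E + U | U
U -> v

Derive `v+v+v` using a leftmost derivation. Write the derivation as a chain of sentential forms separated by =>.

E => E+U => E+U+U => U+U+U => v+U+U => v+v+U => v+v+v

E => E+U   [E -> E + U]
E+U => E+U+U   [E -> E + U]
E+U+U => U+U+U   [E -> U]
U+U+U => v+U+U   [U -> v]
v+U+U => v+v+U   [U -> v]
v+v+U => v+v+v   [U -> v]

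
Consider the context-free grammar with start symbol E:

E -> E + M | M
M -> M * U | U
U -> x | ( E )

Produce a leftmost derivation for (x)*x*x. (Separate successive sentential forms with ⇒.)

E ⇒ M ⇒ M*U ⇒ M*U*U ⇒ U*U*U ⇒ (E)*U*U ⇒ (M)*U*U ⇒ (U)*U*U ⇒ (x)*U*U ⇒ (x)*x*U ⇒ (x)*x*x

E ⇒ M   [E -> M]
M ⇒ M*U   [M -> M * U]
M*U ⇒ M*U*U   [M -> M * U]
M*U*U ⇒ U*U*U   [M -> U]
U*U*U ⇒ (E)*U*U   [U -> ( E )]
(E)*U*U ⇒ (M)*U*U   [E -> M]
(M)*U*U ⇒ (U)*U*U   [M -> U]
(U)*U*U ⇒ (x)*U*U   [U -> x]
(x)*U*U ⇒ (x)*x*U   [U -> x]
(x)*x*U ⇒ (x)*x*x   [U -> x]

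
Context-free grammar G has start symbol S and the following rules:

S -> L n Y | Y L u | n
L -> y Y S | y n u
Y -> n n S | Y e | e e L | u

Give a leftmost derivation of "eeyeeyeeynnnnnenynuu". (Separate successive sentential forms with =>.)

S => YLu => eeLLu => eeyYSLu => eeyYeSLu => eeyeeLeSLu => eeyeeyYSeSLu => eeyeeyeeLSeSLu => eeyeeyeeyYSSeSLu => eeyeeyeeynnSSSeSLu => eeyeeyeeynnnSSeSLu => eeyeeyeeynnnnSeSLu => eeyeeyeeynnnnneSLu => eeyeeyeeynnnnnenLu => eeyeeyeeynnnnnenynuu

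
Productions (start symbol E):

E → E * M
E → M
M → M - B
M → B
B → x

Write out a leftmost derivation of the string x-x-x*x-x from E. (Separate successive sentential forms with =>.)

E => E*M => M*M => M-B*M => M-B-B*M => B-B-B*M => x-B-B*M => x-x-B*M => x-x-x*M => x-x-x*M-B => x-x-x*B-B => x-x-x*x-B => x-x-x*x-x

E => E*M   [E → E * M]
E*M => M*M   [E → M]
M*M => M-B*M   [M → M - B]
M-B*M => M-B-B*M   [M → M - B]
M-B-B*M => B-B-B*M   [M → B]
B-B-B*M => x-B-B*M   [B → x]
x-B-B*M => x-x-B*M   [B → x]
x-x-B*M => x-x-x*M   [B → x]
x-x-x*M => x-x-x*M-B   [M → M - B]
x-x-x*M-B => x-x-x*B-B   [M → B]
x-x-x*B-B => x-x-x*x-B   [B → x]
x-x-x*x-B => x-x-x*x-x   [B → x]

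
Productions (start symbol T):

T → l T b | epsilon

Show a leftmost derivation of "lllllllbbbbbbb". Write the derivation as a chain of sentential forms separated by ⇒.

T ⇒ lTb ⇒ llTbb ⇒ lllTbbb ⇒ llllTbbbb ⇒ lllllTbbbbb ⇒ llllllTbbbbbb ⇒ lllllllTbbbbbbb ⇒ lllllllbbbbbbb

T ⇒ lTb   [T → l T b]
lTb ⇒ llTbb   [T → l T b]
llTbb ⇒ lllTbbb   [T → l T b]
lllTbbb ⇒ llllTbbbb   [T → l T b]
llllTbbbb ⇒ lllllTbbbbb   [T → l T b]
lllllTbbbbb ⇒ llllllTbbbbbb   [T → l T b]
llllllTbbbbbb ⇒ lllllllTbbbbbbb   [T → l T b]
lllllllTbbbbbbb ⇒ lllllllbbbbbbb   [T → epsilon]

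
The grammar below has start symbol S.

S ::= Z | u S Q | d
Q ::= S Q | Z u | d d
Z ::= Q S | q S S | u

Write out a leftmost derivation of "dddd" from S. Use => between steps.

S => Z   [S ::= Z]
Z => QS   [Z ::= Q S]
QS => SQS   [Q ::= S Q]
SQS => dQS   [S ::= d]
dQS => dddS   [Q ::= d d]
dddS => dddd   [S ::= d]

S => Z => QS => SQS => dQS => dddS => dddd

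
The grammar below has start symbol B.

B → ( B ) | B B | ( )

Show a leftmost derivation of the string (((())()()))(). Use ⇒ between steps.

B ⇒ BB   [B → B B]
BB ⇒ (B)B   [B → ( B )]
(B)B ⇒ ((B))B   [B → ( B )]
((B))B ⇒ ((BB))B   [B → B B]
((BB))B ⇒ (((B)B))B   [B → ( B )]
(((B)B))B ⇒ (((())B))B   [B → ( )]
(((())B))B ⇒ (((())BB))B   [B → B B]
(((())BB))B ⇒ (((())()B))B   [B → ( )]
(((())()B))B ⇒ (((())()()))B   [B → ( )]
(((())()()))B ⇒ (((())()()))()   [B → ( )]

B⇒BB⇒(B)B⇒((B))B⇒((BB))B⇒(((B)B))B⇒(((())B))B⇒(((())BB))B⇒(((())()B))B⇒(((())()()))B⇒(((())()()))()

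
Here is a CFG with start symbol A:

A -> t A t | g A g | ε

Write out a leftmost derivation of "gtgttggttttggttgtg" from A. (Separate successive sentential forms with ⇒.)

A ⇒ gAg ⇒ gtAtg ⇒ gtgAgtg ⇒ gtgtAtgtg ⇒ gtgttAttgtg ⇒ gtgttgAgttgtg ⇒ gtgttggAggttgtg ⇒ gtgttggtAtggttgtg ⇒ gtgttggttAttggttgtg ⇒ gtgttggttttggttgtg

A ⇒ gAg   [A -> g A g]
gAg ⇒ gtAtg   [A -> t A t]
gtAtg ⇒ gtgAgtg   [A -> g A g]
gtgAgtg ⇒ gtgtAtgtg   [A -> t A t]
gtgtAtgtg ⇒ gtgttAttgtg   [A -> t A t]
gtgttAttgtg ⇒ gtgttgAgttgtg   [A -> g A g]
gtgttgAgttgtg ⇒ gtgttggAggttgtg   [A -> g A g]
gtgttggAggttgtg ⇒ gtgttggtAtggttgtg   [A -> t A t]
gtgttggtAtggttgtg ⇒ gtgttggttAttggttgtg   [A -> t A t]
gtgttggttAttggttgtg ⇒ gtgttggttttggttgtg   [A -> ε]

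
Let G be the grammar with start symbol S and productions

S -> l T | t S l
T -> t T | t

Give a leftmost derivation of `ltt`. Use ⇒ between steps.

S ⇒ lT   [S -> l T]
lT ⇒ ltT   [T -> t T]
ltT ⇒ ltt   [T -> t]

S ⇒ lT ⇒ ltT ⇒ ltt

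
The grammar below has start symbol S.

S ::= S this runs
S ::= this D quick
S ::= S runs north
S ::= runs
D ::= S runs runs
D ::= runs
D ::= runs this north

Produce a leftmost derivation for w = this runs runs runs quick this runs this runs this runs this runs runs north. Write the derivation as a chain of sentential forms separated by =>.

S => S runs north   [S ::= S runs north]
S runs north => S this runs runs north   [S ::= S this runs]
S this runs runs north => S this runs this runs runs north   [S ::= S this runs]
S this runs this runs runs north => S this runs this runs this runs runs north   [S ::= S this runs]
S this runs this runs this runs runs north => S this runs this runs this runs this runs runs north   [S ::= S this runs]
S this runs this runs this runs this runs runs north => this D quick this runs this runs this runs this runs runs north   [S ::= this D quick]
this D quick this runs this runs this runs this runs runs north => this S runs runs quick this runs this runs this runs this runs runs north   [D ::= S runs runs]
this S runs runs quick this runs this runs this runs this runs runs north => this runs runs runs quick this runs this runs this runs this runs runs north   [S ::= runs]

S => S runs north => S this runs runs north => S this runs this runs runs north => S this runs this runs this runs runs north => S this runs this runs this runs this runs runs north => this D quick this runs this runs this runs this runs runs north => this S runs runs quick this runs this runs this runs this runs runs north => this runs runs runs quick this runs this runs this runs this runs runs north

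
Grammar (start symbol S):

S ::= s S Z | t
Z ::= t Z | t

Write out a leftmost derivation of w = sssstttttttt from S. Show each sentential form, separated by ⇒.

S ⇒ sSZ ⇒ ssSZZ ⇒ sssSZZZ ⇒ ssssSZZZZ ⇒ sssstZZZZ ⇒ ssssttZZZZ ⇒ sssstttZZZZ ⇒ ssssttttZZZ ⇒ sssstttttZZ ⇒ ssssttttttZZ ⇒ sssstttttttZ ⇒ sssstttttttt

S ⇒ sSZ   [S ::= s S Z]
sSZ ⇒ ssSZZ   [S ::= s S Z]
ssSZZ ⇒ sssSZZZ   [S ::= s S Z]
sssSZZZ ⇒ ssssSZZZZ   [S ::= s S Z]
ssssSZZZZ ⇒ sssstZZZZ   [S ::= t]
sssstZZZZ ⇒ ssssttZZZZ   [Z ::= t Z]
ssssttZZZZ ⇒ sssstttZZZZ   [Z ::= t Z]
sssstttZZZZ ⇒ ssssttttZZZ   [Z ::= t]
ssssttttZZZ ⇒ sssstttttZZ   [Z ::= t]
sssstttttZZ ⇒ ssssttttttZZ   [Z ::= t Z]
ssssttttttZZ ⇒ sssstttttttZ   [Z ::= t]
sssstttttttZ ⇒ sssstttttttt   [Z ::= t]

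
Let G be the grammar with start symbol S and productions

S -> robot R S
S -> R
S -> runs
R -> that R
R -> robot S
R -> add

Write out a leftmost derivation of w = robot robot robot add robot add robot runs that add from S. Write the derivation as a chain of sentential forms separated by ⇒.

S ⇒ robot R S   [S -> robot R S]
robot R S ⇒ robot robot S S   [R -> robot S]
robot robot S S ⇒ robot robot robot R S S   [S -> robot R S]
robot robot robot R S S ⇒ robot robot robot add S S   [R -> add]
robot robot robot add S S ⇒ robot robot robot add robot R S S   [S -> robot R S]
robot robot robot add robot R S S ⇒ robot robot robot add robot add S S   [R -> add]
robot robot robot add robot add S S ⇒ robot robot robot add robot add R S   [S -> R]
robot robot robot add robot add R S ⇒ robot robot robot add robot add robot S S   [R -> robot S]
robot robot robot add robot add robot S S ⇒ robot robot robot add robot add robot runs S   [S -> runs]
robot robot robot add robot add robot runs S ⇒ robot robot robot add robot add robot runs R   [S -> R]
robot robot robot add robot add robot runs R ⇒ robot robot robot add robot add robot runs that R   [R -> that R]
robot robot robot add robot add robot runs that R ⇒ robot robot robot add robot add robot runs that add   [R -> add]

S ⇒ robot R S ⇒ robot robot S S ⇒ robot robot robot R S S ⇒ robot robot robot add S S ⇒ robot robot robot add robot R S S ⇒ robot robot robot add robot add S S ⇒ robot robot robot add robot add R S ⇒ robot robot robot add robot add robot S S ⇒ robot robot robot add robot add robot runs S ⇒ robot robot robot add robot add robot runs R ⇒ robot robot robot add robot add robot runs that R ⇒ robot robot robot add robot add robot runs that add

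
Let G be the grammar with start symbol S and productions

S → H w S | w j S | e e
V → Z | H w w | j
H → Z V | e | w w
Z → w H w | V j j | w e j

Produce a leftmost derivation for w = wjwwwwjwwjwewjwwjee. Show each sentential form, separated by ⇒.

S ⇒ wjS   [S → w j S]
wjS ⇒ wjHwS   [S → H w S]
wjHwS ⇒ wjZVwS   [H → Z V]
wjZVwS ⇒ wjwHwVwS   [Z → w H w]
wjwHwVwS ⇒ wjwwwwVwS   [H → w w]
wjwwwwVwS ⇒ wjwwwwjwS   [V → j]
wjwwwwjwS ⇒ wjwwwwjwwjS   [S → w j S]
wjwwwwjwwjS ⇒ wjwwwwjwwjHwS   [S → H w S]
wjwwwwjwwjHwS ⇒ wjwwwwjwwjZVwS   [H → Z V]
wjwwwwjwwjZVwS ⇒ wjwwwwjwwjwHwVwS   [Z → w H w]
wjwwwwjwwjwHwVwS ⇒ wjwwwwjwwjwewVwS   [H → e]
wjwwwwjwwjwewVwS ⇒ wjwwwwjwwjwewjwS   [V → j]
wjwwwwjwwjwewjwS ⇒ wjwwwwjwwjwewjwwjS   [S → w j S]
wjwwwwjwwjwewjwwjS ⇒ wjwwwwjwwjwewjwwjee   [S → e e]

S⇒wjS⇒wjHwS⇒wjZVwS⇒wjwHwVwS⇒wjwwwwVwS⇒wjwwwwjwS⇒wjwwwwjwwjS⇒wjwwwwjwwjHwS⇒wjwwwwjwwjZVwS⇒wjwwwwjwwjwHwVwS⇒wjwwwwjwwjwewVwS⇒wjwwwwjwwjwewjwS⇒wjwwwwjwwjwewjwwjS⇒wjwwwwjwwjwewjwwjee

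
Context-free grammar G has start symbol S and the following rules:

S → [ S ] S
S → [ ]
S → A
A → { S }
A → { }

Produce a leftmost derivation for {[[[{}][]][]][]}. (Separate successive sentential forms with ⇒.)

S⇒A⇒{S}⇒{[S]S}⇒{[[S]S]S}⇒{[[[S]S]S]S}⇒{[[[A]S]S]S}⇒{[[[{}]S]S]S}⇒{[[[{}][]]S]S}⇒{[[[{}][]][]]S}⇒{[[[{}][]][]][]}

S ⇒ A   [S → A]
A ⇒ {S}   [A → { S }]
{S} ⇒ {[S]S}   [S → [ S ] S]
{[S]S} ⇒ {[[S]S]S}   [S → [ S ] S]
{[[S]S]S} ⇒ {[[[S]S]S]S}   [S → [ S ] S]
{[[[S]S]S]S} ⇒ {[[[A]S]S]S}   [S → A]
{[[[A]S]S]S} ⇒ {[[[{}]S]S]S}   [A → { }]
{[[[{}]S]S]S} ⇒ {[[[{}][]]S]S}   [S → [ ]]
{[[[{}][]]S]S} ⇒ {[[[{}][]][]]S}   [S → [ ]]
{[[[{}][]][]]S} ⇒ {[[[{}][]][]][]}   [S → [ ]]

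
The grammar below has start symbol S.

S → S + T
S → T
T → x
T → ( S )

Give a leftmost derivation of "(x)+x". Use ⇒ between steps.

S ⇒ S+T   [S → S + T]
S+T ⇒ T+T   [S → T]
T+T ⇒ (S)+T   [T → ( S )]
(S)+T ⇒ (T)+T   [S → T]
(T)+T ⇒ (x)+T   [T → x]
(x)+T ⇒ (x)+x   [T → x]

S ⇒ S+T ⇒ T+T ⇒ (S)+T ⇒ (T)+T ⇒ (x)+T ⇒ (x)+x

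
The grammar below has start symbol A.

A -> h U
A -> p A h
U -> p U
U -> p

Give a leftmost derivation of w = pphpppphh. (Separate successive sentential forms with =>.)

A=>pAh=>ppAhh=>pphUhh=>pphpUhh=>pphppUhh=>pphpppUhh=>pphpppphh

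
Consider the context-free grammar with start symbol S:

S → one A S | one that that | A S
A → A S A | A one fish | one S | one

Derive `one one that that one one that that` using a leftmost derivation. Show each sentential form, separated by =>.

S => A S   [S → A S]
A S => A S A S   [A → A S A]
A S A S => one S A S   [A → one]
one S A S => one one that that A S   [S → one that that]
one one that that A S => one one that that one S   [A → one]
one one that that one S => one one that that one one that that   [S → one that that]

S => A S => A S A S => one S A S => one one that that A S => one one that that one S => one one that that one one that that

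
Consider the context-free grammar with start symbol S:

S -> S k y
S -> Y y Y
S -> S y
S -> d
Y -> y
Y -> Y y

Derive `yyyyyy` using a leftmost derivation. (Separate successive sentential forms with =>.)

S => Sy => YyYy => YyyYy => YyyyYy => yyyyYy => yyyyyy

S => Sy   [S -> S y]
Sy => YyYy   [S -> Y y Y]
YyYy => YyyYy   [Y -> Y y]
YyyYy => YyyyYy   [Y -> Y y]
YyyyYy => yyyyYy   [Y -> y]
yyyyYy => yyyyyy   [Y -> y]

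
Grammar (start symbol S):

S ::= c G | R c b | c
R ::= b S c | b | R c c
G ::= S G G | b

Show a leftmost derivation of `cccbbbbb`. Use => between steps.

S => cG   [S ::= c G]
cG => cSGG   [G ::= S G G]
cSGG => ccGGG   [S ::= c G]
ccGGG => ccSGGGG   [G ::= S G G]
ccSGGGG => cccGGGGG   [S ::= c G]
cccGGGGG => cccbGGGG   [G ::= b]
cccbGGGG => cccbbGGG   [G ::= b]
cccbbGGG => cccbbbGG   [G ::= b]
cccbbbGG => cccbbbbG   [G ::= b]
cccbbbbG => cccbbbbb   [G ::= b]

S => cG => cSGG => ccGGG => ccSGGGG => cccGGGGG => cccbGGGG => cccbbGGG => cccbbbGG => cccbbbbG => cccbbbbb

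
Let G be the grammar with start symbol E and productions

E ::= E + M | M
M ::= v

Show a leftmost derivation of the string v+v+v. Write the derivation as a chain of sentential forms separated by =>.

E => E+M => E+M+M => M+M+M => v+M+M => v+v+M => v+v+v

E => E+M   [E ::= E + M]
E+M => E+M+M   [E ::= E + M]
E+M+M => M+M+M   [E ::= M]
M+M+M => v+M+M   [M ::= v]
v+M+M => v+v+M   [M ::= v]
v+v+M => v+v+v   [M ::= v]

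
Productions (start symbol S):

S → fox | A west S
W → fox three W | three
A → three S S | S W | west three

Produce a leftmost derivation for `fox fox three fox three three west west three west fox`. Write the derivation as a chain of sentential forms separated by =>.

S => A west S   [S → A west S]
A west S => S W west S   [A → S W]
S W west S => fox W west S   [S → fox]
fox W west S => fox fox three W west S   [W → fox three W]
fox fox three W west S => fox fox three fox three W west S   [W → fox three W]
fox fox three fox three W west S => fox fox three fox three three west S   [W → three]
fox fox three fox three three west S => fox fox three fox three three west A west S   [S → A west S]
fox fox three fox three three west A west S => fox fox three fox three three west west three west S   [A → west three]
fox fox three fox three three west west three west S => fox fox three fox three three west west three west fox   [S → fox]

S => A west S => S W west S => fox W west S => fox fox three W west S => fox fox three fox three W west S => fox fox three fox three three west S => fox fox three fox three three west A west S => fox fox three fox three three west west three west S => fox fox three fox three three west west three west fox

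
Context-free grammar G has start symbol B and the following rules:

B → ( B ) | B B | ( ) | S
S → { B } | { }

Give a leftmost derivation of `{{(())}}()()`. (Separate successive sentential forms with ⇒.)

B ⇒ BB ⇒ BBB ⇒ SBB ⇒ {B}BB ⇒ {S}BB ⇒ {{B}}BB ⇒ {{(B)}}BB ⇒ {{(())}}BB ⇒ {{(())}}()B ⇒ {{(())}}()()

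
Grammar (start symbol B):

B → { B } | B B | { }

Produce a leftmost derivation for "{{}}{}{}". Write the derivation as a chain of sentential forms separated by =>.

B => BB => BBB => {B}BB => {{}}BB => {{}}{}B => {{}}{}{}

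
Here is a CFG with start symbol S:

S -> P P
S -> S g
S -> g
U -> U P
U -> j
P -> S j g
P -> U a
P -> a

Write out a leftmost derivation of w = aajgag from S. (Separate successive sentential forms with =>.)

S => Sg => PPg => SjgPg => PPjgPg => aPjgPg => aajgPg => aajgag

S => Sg   [S -> S g]
Sg => PPg   [S -> P P]
PPg => SjgPg   [P -> S j g]
SjgPg => PPjgPg   [S -> P P]
PPjgPg => aPjgPg   [P -> a]
aPjgPg => aajgPg   [P -> a]
aajgPg => aajgag   [P -> a]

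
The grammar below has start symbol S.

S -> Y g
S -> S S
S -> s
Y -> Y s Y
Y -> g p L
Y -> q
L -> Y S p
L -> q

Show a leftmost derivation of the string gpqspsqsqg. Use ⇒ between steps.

S⇒Yg⇒YsYg⇒YsYsYg⇒gpLsYsYg⇒gpYSpsYsYg⇒gpqSpsYsYg⇒gpqspsYsYg⇒gpqspsqsYg⇒gpqspsqsqg

S ⇒ Yg   [S -> Y g]
Yg ⇒ YsYg   [Y -> Y s Y]
YsYg ⇒ YsYsYg   [Y -> Y s Y]
YsYsYg ⇒ gpLsYsYg   [Y -> g p L]
gpLsYsYg ⇒ gpYSpsYsYg   [L -> Y S p]
gpYSpsYsYg ⇒ gpqSpsYsYg   [Y -> q]
gpqSpsYsYg ⇒ gpqspsYsYg   [S -> s]
gpqspsYsYg ⇒ gpqspsqsYg   [Y -> q]
gpqspsqsYg ⇒ gpqspsqsqg   [Y -> q]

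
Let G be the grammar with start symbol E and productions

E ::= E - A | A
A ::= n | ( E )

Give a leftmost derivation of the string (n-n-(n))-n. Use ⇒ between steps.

E ⇒ E-A   [E ::= E - A]
E-A ⇒ A-A   [E ::= A]
A-A ⇒ (E)-A   [A ::= ( E )]
(E)-A ⇒ (E-A)-A   [E ::= E - A]
(E-A)-A ⇒ (E-A-A)-A   [E ::= E - A]
(E-A-A)-A ⇒ (A-A-A)-A   [E ::= A]
(A-A-A)-A ⇒ (n-A-A)-A   [A ::= n]
(n-A-A)-A ⇒ (n-n-A)-A   [A ::= n]
(n-n-A)-A ⇒ (n-n-(E))-A   [A ::= ( E )]
(n-n-(E))-A ⇒ (n-n-(A))-A   [E ::= A]
(n-n-(A))-A ⇒ (n-n-(n))-A   [A ::= n]
(n-n-(n))-A ⇒ (n-n-(n))-n   [A ::= n]

E⇒E-A⇒A-A⇒(E)-A⇒(E-A)-A⇒(E-A-A)-A⇒(A-A-A)-A⇒(n-A-A)-A⇒(n-n-A)-A⇒(n-n-(E))-A⇒(n-n-(A))-A⇒(n-n-(n))-A⇒(n-n-(n))-n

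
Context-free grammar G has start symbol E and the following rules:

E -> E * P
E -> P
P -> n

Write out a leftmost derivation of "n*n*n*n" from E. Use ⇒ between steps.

E ⇒ E*P   [E -> E * P]
E*P ⇒ E*P*P   [E -> E * P]
E*P*P ⇒ E*P*P*P   [E -> E * P]
E*P*P*P ⇒ P*P*P*P   [E -> P]
P*P*P*P ⇒ n*P*P*P   [P -> n]
n*P*P*P ⇒ n*n*P*P   [P -> n]
n*n*P*P ⇒ n*n*n*P   [P -> n]
n*n*n*P ⇒ n*n*n*n   [P -> n]

E ⇒ E*P ⇒ E*P*P ⇒ E*P*P*P ⇒ P*P*P*P ⇒ n*P*P*P ⇒ n*n*P*P ⇒ n*n*n*P ⇒ n*n*n*n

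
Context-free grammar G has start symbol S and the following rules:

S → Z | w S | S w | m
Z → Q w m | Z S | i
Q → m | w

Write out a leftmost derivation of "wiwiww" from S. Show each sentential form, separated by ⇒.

S ⇒ Sw   [S → S w]
Sw ⇒ Sww   [S → S w]
Sww ⇒ wSww   [S → w S]
wSww ⇒ wZww   [S → Z]
wZww ⇒ wZSww   [Z → Z S]
wZSww ⇒ wiSww   [Z → i]
wiSww ⇒ wiwSww   [S → w S]
wiwSww ⇒ wiwZww   [S → Z]
wiwZww ⇒ wiwiww   [Z → i]

S⇒Sw⇒Sww⇒wSww⇒wZww⇒wZSww⇒wiSww⇒wiwSww⇒wiwZww⇒wiwiww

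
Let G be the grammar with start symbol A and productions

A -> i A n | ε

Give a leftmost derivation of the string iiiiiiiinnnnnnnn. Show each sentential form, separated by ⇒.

A ⇒ iAn ⇒ iiAnn ⇒ iiiAnnn ⇒ iiiiAnnnn ⇒ iiiiiAnnnnn ⇒ iiiiiiAnnnnnn ⇒ iiiiiiiAnnnnnnn ⇒ iiiiiiiiAnnnnnnnn ⇒ iiiiiiiinnnnnnnn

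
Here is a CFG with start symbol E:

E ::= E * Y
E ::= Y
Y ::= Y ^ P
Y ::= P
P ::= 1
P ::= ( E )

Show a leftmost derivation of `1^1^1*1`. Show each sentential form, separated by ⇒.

E⇒E*Y⇒Y*Y⇒Y^P*Y⇒Y^P^P*Y⇒P^P^P*Y⇒1^P^P*Y⇒1^1^P*Y⇒1^1^1*Y⇒1^1^1*P⇒1^1^1*1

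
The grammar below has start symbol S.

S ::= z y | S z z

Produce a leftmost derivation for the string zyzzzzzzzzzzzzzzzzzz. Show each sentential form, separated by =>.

S => Szz   [S ::= S z z]
Szz => Szzzz   [S ::= S z z]
Szzzz => Szzzzzz   [S ::= S z z]
Szzzzzz => Szzzzzzzz   [S ::= S z z]
Szzzzzzzz => Szzzzzzzzzz   [S ::= S z z]
Szzzzzzzzzz => Szzzzzzzzzzzz   [S ::= S z z]
Szzzzzzzzzzzz => Szzzzzzzzzzzzzz   [S ::= S z z]
Szzzzzzzzzzzzzz => Szzzzzzzzzzzzzzzz   [S ::= S z z]
Szzzzzzzzzzzzzzzz => Szzzzzzzzzzzzzzzzzz   [S ::= S z z]
Szzzzzzzzzzzzzzzzzz => zyzzzzzzzzzzzzzzzzzz   [S ::= z y]

S=>Szz=>Szzzz=>Szzzzzz=>Szzzzzzzz=>Szzzzzzzzzz=>Szzzzzzzzzzzz=>Szzzzzzzzzzzzzz=>Szzzzzzzzzzzzzzzz=>Szzzzzzzzzzzzzzzzzz=>zyzzzzzzzzzzzzzzzzzz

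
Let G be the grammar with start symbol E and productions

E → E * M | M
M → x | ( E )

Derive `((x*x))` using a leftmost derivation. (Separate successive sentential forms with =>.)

E => M   [E → M]
M => (E)   [M → ( E )]
(E) => (M)   [E → M]
(M) => ((E))   [M → ( E )]
((E)) => ((E*M))   [E → E * M]
((E*M)) => ((M*M))   [E → M]
((M*M)) => ((x*M))   [M → x]
((x*M)) => ((x*x))   [M → x]

E => M => (E) => (M) => ((E)) => ((E*M)) => ((M*M)) => ((x*M)) => ((x*x))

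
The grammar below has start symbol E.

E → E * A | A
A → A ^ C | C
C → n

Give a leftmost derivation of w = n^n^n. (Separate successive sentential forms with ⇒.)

E⇒A⇒A^C⇒A^C^C⇒C^C^C⇒n^C^C⇒n^n^C⇒n^n^n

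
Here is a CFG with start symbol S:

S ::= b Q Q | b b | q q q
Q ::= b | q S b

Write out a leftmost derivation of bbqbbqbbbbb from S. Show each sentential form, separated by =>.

S => bQQ => bbQ => bbqSb => bbqbQQb => bbqbbQb => bbqbbqSbb => bbqbbqbQQbb => bbqbbqbbQbb => bbqbbqbbbbb

S => bQQ   [S ::= b Q Q]
bQQ => bbQ   [Q ::= b]
bbQ => bbqSb   [Q ::= q S b]
bbqSb => bbqbQQb   [S ::= b Q Q]
bbqbQQb => bbqbbQb   [Q ::= b]
bbqbbQb => bbqbbqSbb   [Q ::= q S b]
bbqbbqSbb => bbqbbqbQQbb   [S ::= b Q Q]
bbqbbqbQQbb => bbqbbqbbQbb   [Q ::= b]
bbqbbqbbQbb => bbqbbqbbbbb   [Q ::= b]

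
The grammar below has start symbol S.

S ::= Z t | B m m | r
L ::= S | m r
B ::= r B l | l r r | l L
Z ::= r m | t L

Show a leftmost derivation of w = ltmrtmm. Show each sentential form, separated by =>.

S => Bmm   [S ::= B m m]
Bmm => lLmm   [B ::= l L]
lLmm => lSmm   [L ::= S]
lSmm => lZtmm   [S ::= Z t]
lZtmm => ltLtmm   [Z ::= t L]
ltLtmm => ltmrtmm   [L ::= m r]

S => Bmm => lLmm => lSmm => lZtmm => ltLtmm => ltmrtmm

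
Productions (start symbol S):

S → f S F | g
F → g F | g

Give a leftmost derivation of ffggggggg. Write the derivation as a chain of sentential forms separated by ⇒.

S⇒fSF⇒ffSFF⇒ffgFF⇒ffggFF⇒ffgggF⇒ffggggF⇒ffgggggF⇒ffggggggF⇒ffggggggg

S ⇒ fSF   [S → f S F]
fSF ⇒ ffSFF   [S → f S F]
ffSFF ⇒ ffgFF   [S → g]
ffgFF ⇒ ffggFF   [F → g F]
ffggFF ⇒ ffgggF   [F → g]
ffgggF ⇒ ffggggF   [F → g F]
ffggggF ⇒ ffgggggF   [F → g F]
ffgggggF ⇒ ffggggggF   [F → g F]
ffggggggF ⇒ ffggggggg   [F → g]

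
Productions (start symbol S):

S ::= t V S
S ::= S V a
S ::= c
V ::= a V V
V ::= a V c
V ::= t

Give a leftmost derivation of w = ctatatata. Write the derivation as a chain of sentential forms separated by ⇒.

S ⇒ SVa   [S ::= S V a]
SVa ⇒ SVaVa   [S ::= S V a]
SVaVa ⇒ SVaVaVa   [S ::= S V a]
SVaVaVa ⇒ SVaVaVaVa   [S ::= S V a]
SVaVaVaVa ⇒ cVaVaVaVa   [S ::= c]
cVaVaVaVa ⇒ ctaVaVaVa   [V ::= t]
ctaVaVaVa ⇒ ctataVaVa   [V ::= t]
ctataVaVa ⇒ ctatataVa   [V ::= t]
ctatataVa ⇒ ctatatata   [V ::= t]

S⇒SVa⇒SVaVa⇒SVaVaVa⇒SVaVaVaVa⇒cVaVaVaVa⇒ctaVaVaVa⇒ctataVaVa⇒ctatataVa⇒ctatatata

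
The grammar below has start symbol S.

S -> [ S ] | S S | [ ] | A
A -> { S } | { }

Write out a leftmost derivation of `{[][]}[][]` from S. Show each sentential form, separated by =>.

S => SS => SSS => ASS => {S}SS => {SS}SS => {[]S}SS => {[][]}SS => {[][]}[]S => {[][]}[][]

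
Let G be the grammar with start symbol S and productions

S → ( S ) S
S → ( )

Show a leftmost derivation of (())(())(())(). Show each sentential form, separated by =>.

S => (S)S   [S → ( S ) S]
(S)S => (())S   [S → ( )]
(())S => (())(S)S   [S → ( S ) S]
(())(S)S => (())(())S   [S → ( )]
(())(())S => (())(())(S)S   [S → ( S ) S]
(())(())(S)S => (())(())(())S   [S → ( )]
(())(())(())S => (())(())(())()   [S → ( )]

S => (S)S => (())S => (())(S)S => (())(())S => (())(())(S)S => (())(())(())S => (())(())(())()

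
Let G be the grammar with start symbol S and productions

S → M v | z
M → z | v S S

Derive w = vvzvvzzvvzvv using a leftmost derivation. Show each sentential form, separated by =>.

S => Mv => vSSv => vMvSv => vvSSvSv => vvMvSvSv => vvzvSvSv => vvzvMvvSv => vvzvvSSvvSv => vvzvvzSvvSv => vvzvvzzvvSv => vvzvvzzvvMvv => vvzvvzzvvzvv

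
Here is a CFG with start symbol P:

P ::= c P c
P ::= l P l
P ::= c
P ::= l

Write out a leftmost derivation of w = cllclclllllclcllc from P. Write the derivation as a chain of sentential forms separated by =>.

P => cPc   [P ::= c P c]
cPc => clPlc   [P ::= l P l]
clPlc => cllPllc   [P ::= l P l]
cllPllc => cllcPcllc   [P ::= c P c]
cllcPcllc => cllclPlcllc   [P ::= l P l]
cllclPlcllc => cllclcPclcllc   [P ::= c P c]
cllclcPclcllc => cllclclPlclcllc   [P ::= l P l]
cllclclPlclcllc => cllclcllPllclcllc   [P ::= l P l]
cllclcllPllclcllc => cllclclllllclcllc   [P ::= l]

P => cPc => clPlc => cllPllc => cllcPcllc => cllclPlcllc => cllclcPclcllc => cllclclPlclcllc => cllclcllPllclcllc => cllclclllllclcllc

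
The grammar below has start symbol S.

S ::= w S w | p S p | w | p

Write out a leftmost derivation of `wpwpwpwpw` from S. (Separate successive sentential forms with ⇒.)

S ⇒ wSw   [S ::= w S w]
wSw ⇒ wpSpw   [S ::= p S p]
wpSpw ⇒ wpwSwpw   [S ::= w S w]
wpwSwpw ⇒ wpwpSpwpw   [S ::= p S p]
wpwpSpwpw ⇒ wpwpwpwpw   [S ::= w]

S ⇒ wSw ⇒ wpSpw ⇒ wpwSwpw ⇒ wpwpSpwpw ⇒ wpwpwpwpw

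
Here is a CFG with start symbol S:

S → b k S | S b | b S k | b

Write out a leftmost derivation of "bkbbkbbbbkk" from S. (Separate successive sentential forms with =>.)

S => bkS => bkbSk => bkbbkSk => bkbbkbSkk => bkbbkbSbkk => bkbbkbSbbkk => bkbbkbbbbkk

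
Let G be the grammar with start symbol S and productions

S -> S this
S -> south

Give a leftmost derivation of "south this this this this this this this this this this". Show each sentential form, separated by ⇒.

S ⇒ S this   [S -> S this]
S this ⇒ S this this   [S -> S this]
S this this ⇒ S this this this   [S -> S this]
S this this this ⇒ S this this this this   [S -> S this]
S this this this this ⇒ S this this this this this   [S -> S this]
S this this this this this ⇒ S this this this this this this   [S -> S this]
S this this this this this this ⇒ S this this this this this this this   [S -> S this]
S this this this this this this this ⇒ S this this this this this this this this   [S -> S this]
S this this this this this this this this ⇒ S this this this this this this this this this   [S -> S this]
S this this this this this this this this this ⇒ S this this this this this this this this this this   [S -> S this]
S this this this this this this this this this this ⇒ south this this this this this this this this this this   [S -> south]

S ⇒ S this ⇒ S this this ⇒ S this this this ⇒ S this this this this ⇒ S this this this this this ⇒ S this this this this this this ⇒ S this this this this this this this ⇒ S this this this this this this this this ⇒ S this this this this this this this this this ⇒ S this this this this this this this this this this ⇒ south this this this this this this this this this this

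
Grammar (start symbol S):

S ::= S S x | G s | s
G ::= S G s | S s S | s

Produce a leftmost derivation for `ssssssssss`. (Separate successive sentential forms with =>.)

S => Gs => SsSs => GssSs => SGsssSs => GsGsssSs => SGssGsssSs => sGssGsssSs => ssssGsssSs => ssssssssSs => ssssssssss

S => Gs   [S ::= G s]
Gs => SsSs   [G ::= S s S]
SsSs => GssSs   [S ::= G s]
GssSs => SGsssSs   [G ::= S G s]
SGsssSs => GsGsssSs   [S ::= G s]
GsGsssSs => SGssGsssSs   [G ::= S G s]
SGssGsssSs => sGssGsssSs   [S ::= s]
sGssGsssSs => ssssGsssSs   [G ::= s]
ssssGsssSs => ssssssssSs   [G ::= s]
ssssssssSs => ssssssssss   [S ::= s]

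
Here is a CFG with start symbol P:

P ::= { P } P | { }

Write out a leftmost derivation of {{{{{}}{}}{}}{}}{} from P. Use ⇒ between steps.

P ⇒ {P}P   [P ::= { P } P]
{P}P ⇒ {{P}P}P   [P ::= { P } P]
{{P}P}P ⇒ {{{P}P}P}P   [P ::= { P } P]
{{{P}P}P}P ⇒ {{{{P}P}P}P}P   [P ::= { P } P]
{{{{P}P}P}P}P ⇒ {{{{{}}P}P}P}P   [P ::= { }]
{{{{{}}P}P}P}P ⇒ {{{{{}}{}}P}P}P   [P ::= { }]
{{{{{}}{}}P}P}P ⇒ {{{{{}}{}}{}}P}P   [P ::= { }]
{{{{{}}{}}{}}P}P ⇒ {{{{{}}{}}{}}{}}P   [P ::= { }]
{{{{{}}{}}{}}{}}P ⇒ {{{{{}}{}}{}}{}}{}   [P ::= { }]

P⇒{P}P⇒{{P}P}P⇒{{{P}P}P}P⇒{{{{P}P}P}P}P⇒{{{{{}}P}P}P}P⇒{{{{{}}{}}P}P}P⇒{{{{{}}{}}{}}P}P⇒{{{{{}}{}}{}}{}}P⇒{{{{{}}{}}{}}{}}{}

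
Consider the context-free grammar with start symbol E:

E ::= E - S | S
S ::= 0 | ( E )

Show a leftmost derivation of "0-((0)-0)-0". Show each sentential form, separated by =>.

E => E-S   [E ::= E - S]
E-S => E-S-S   [E ::= E - S]
E-S-S => S-S-S   [E ::= S]
S-S-S => 0-S-S   [S ::= 0]
0-S-S => 0-(E)-S   [S ::= ( E )]
0-(E)-S => 0-(E-S)-S   [E ::= E - S]
0-(E-S)-S => 0-(S-S)-S   [E ::= S]
0-(S-S)-S => 0-((E)-S)-S   [S ::= ( E )]
0-((E)-S)-S => 0-((S)-S)-S   [E ::= S]
0-((S)-S)-S => 0-((0)-S)-S   [S ::= 0]
0-((0)-S)-S => 0-((0)-0)-S   [S ::= 0]
0-((0)-0)-S => 0-((0)-0)-0   [S ::= 0]

E => E-S => E-S-S => S-S-S => 0-S-S => 0-(E)-S => 0-(E-S)-S => 0-(S-S)-S => 0-((E)-S)-S => 0-((S)-S)-S => 0-((0)-S)-S => 0-((0)-0)-S => 0-((0)-0)-0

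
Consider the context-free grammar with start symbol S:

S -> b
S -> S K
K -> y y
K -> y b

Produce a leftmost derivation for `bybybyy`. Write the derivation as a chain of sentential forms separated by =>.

S => SK => SKK => SKKK => bKKK => bybKK => bybybK => bybybyy

S => SK   [S -> S K]
SK => SKK   [S -> S K]
SKK => SKKK   [S -> S K]
SKKK => bKKK   [S -> b]
bKKK => bybKK   [K -> y b]
bybKK => bybybK   [K -> y b]
bybybK => bybybyy   [K -> y y]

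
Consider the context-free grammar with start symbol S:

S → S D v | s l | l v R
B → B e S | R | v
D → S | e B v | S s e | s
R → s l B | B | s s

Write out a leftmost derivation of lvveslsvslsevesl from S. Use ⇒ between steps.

S ⇒ lvR   [S → l v R]
lvR ⇒ lvB   [R → B]
lvB ⇒ lvBeS   [B → B e S]
lvBeS ⇒ lvBeSeS   [B → B e S]
lvBeSeS ⇒ lvveSeS   [B → v]
lvveSeS ⇒ lvveSDveS   [S → S D v]
lvveSDveS ⇒ lvveSDvDveS   [S → S D v]
lvveSDvDveS ⇒ lvveslDvDveS   [S → s l]
lvveslDvDveS ⇒ lvveslsvDveS   [D → s]
lvveslsvDveS ⇒ lvveslsvSseveS   [D → S s e]
lvveslsvSseveS ⇒ lvveslsvslseveS   [S → s l]
lvveslsvslseveS ⇒ lvveslsvslsevesl   [S → s l]

S ⇒ lvR ⇒ lvB ⇒ lvBeS ⇒ lvBeSeS ⇒ lvveSeS ⇒ lvveSDveS ⇒ lvveSDvDveS ⇒ lvveslDvDveS ⇒ lvveslsvDveS ⇒ lvveslsvSseveS ⇒ lvveslsvslseveS ⇒ lvveslsvslsevesl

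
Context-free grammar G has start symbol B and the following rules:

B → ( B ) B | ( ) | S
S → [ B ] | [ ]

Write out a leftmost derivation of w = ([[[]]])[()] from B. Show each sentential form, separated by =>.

B => (B)B => (S)B => ([B])B => ([S])B => ([[B]])B => ([[S]])B => ([[[]]])B => ([[[]]])S => ([[[]]])[B] => ([[[]]])[()]

B => (B)B   [B → ( B ) B]
(B)B => (S)B   [B → S]
(S)B => ([B])B   [S → [ B ]]
([B])B => ([S])B   [B → S]
([S])B => ([[B]])B   [S → [ B ]]
([[B]])B => ([[S]])B   [B → S]
([[S]])B => ([[[]]])B   [S → [ ]]
([[[]]])B => ([[[]]])S   [B → S]
([[[]]])S => ([[[]]])[B]   [S → [ B ]]
([[[]]])[B] => ([[[]]])[()]   [B → ( )]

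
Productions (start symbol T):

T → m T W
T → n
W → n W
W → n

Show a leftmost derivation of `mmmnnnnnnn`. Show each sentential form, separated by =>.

T => mTW => mmTWW => mmmTWWW => mmmnWWW => mmmnnWWW => mmmnnnWW => mmmnnnnWW => mmmnnnnnW => mmmnnnnnnW => mmmnnnnnnn

T => mTW   [T → m T W]
mTW => mmTWW   [T → m T W]
mmTWW => mmmTWWW   [T → m T W]
mmmTWWW => mmmnWWW   [T → n]
mmmnWWW => mmmnnWWW   [W → n W]
mmmnnWWW => mmmnnnWW   [W → n]
mmmnnnWW => mmmnnnnWW   [W → n W]
mmmnnnnWW => mmmnnnnnW   [W → n]
mmmnnnnnW => mmmnnnnnnW   [W → n W]
mmmnnnnnnW => mmmnnnnnnn   [W → n]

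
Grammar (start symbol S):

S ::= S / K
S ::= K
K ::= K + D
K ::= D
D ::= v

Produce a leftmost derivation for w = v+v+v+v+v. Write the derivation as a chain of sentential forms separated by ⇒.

S ⇒ K ⇒ K+D ⇒ K+D+D ⇒ K+D+D+D ⇒ K+D+D+D+D ⇒ D+D+D+D+D ⇒ v+D+D+D+D ⇒ v+v+D+D+D ⇒ v+v+v+D+D ⇒ v+v+v+v+D ⇒ v+v+v+v+v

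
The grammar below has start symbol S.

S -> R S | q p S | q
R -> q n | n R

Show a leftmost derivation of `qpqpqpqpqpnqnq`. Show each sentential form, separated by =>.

S => qpS => qpqpS => qpqpqpS => qpqpqpqpS => qpqpqpqpqpS => qpqpqpqpqpRS => qpqpqpqpqpnRS => qpqpqpqpqpnqnS => qpqpqpqpqpnqnq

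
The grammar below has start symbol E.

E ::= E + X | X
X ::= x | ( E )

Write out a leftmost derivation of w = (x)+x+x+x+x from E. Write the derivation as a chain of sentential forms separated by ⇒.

E ⇒ E+X ⇒ E+X+X ⇒ E+X+X+X ⇒ E+X+X+X+X ⇒ X+X+X+X+X ⇒ (E)+X+X+X+X ⇒ (X)+X+X+X+X ⇒ (x)+X+X+X+X ⇒ (x)+x+X+X+X ⇒ (x)+x+x+X+X ⇒ (x)+x+x+x+X ⇒ (x)+x+x+x+x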